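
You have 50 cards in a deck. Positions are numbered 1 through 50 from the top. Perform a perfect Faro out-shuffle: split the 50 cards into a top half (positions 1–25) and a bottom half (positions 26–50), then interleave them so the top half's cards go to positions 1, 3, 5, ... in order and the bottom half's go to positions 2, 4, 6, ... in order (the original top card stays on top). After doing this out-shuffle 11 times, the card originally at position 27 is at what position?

Track the card's position through each out-shuffle:
27 → 4 → 7 → 13 → 25 → 49 → 48 → 46 → 42 → 34 → 18 → 35

35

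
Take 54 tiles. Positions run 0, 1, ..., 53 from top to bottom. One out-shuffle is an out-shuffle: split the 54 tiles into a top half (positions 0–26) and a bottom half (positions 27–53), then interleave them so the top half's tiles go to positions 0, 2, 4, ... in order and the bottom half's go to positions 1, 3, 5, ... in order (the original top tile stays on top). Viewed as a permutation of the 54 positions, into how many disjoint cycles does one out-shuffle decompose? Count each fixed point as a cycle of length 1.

Trace each unvisited position around until it returns:
(0) (1 2 4 8 16 32 ... len 52) (53)
3 cycles in total.

3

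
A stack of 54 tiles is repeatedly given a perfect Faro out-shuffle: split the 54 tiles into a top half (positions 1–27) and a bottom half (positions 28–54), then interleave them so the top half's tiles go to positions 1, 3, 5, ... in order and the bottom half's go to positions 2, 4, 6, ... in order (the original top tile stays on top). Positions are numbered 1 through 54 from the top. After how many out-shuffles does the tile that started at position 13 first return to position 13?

52

Follow position 13 under repeated out-shuffles:
13 → 25 → 49 → 44 → 34 → 14 → 27 → 53 → ... → 13 (length 52)
It first returns after 52 out-shuffles.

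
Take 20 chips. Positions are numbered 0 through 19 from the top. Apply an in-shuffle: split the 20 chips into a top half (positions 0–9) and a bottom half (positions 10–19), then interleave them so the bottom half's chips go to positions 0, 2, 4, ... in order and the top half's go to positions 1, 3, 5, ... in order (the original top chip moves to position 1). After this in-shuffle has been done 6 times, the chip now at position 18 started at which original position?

Work backwards from position 18, undoing one in-shuffle at a time:
18 ← 19 ← 9 ← 4 ← 12 ← 16 ← 18
So the chip now at position 18 started at position 18.

18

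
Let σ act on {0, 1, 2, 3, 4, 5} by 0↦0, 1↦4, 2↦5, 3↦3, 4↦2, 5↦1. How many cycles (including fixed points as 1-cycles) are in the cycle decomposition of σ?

3

Cycle decomposition: (0) (1 4 2 5) (3).
3 cycles.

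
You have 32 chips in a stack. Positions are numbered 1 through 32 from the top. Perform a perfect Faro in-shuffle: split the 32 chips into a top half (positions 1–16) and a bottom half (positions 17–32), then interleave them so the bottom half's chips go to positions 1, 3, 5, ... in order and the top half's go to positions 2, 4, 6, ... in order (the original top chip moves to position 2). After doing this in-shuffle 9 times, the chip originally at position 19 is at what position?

Track the chip's position through each in-shuffle:
19 → 5 → 10 → 20 → 7 → 14 → 28 → 23 → 13 → 26

26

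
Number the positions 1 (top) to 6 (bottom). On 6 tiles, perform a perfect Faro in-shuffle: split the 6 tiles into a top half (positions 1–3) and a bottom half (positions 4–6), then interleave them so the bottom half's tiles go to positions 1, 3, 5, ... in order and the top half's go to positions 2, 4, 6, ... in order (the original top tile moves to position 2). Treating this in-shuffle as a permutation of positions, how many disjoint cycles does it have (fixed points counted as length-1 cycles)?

Trace each unvisited position around until it returns:
(1 2 4) (3 6 5)
2 cycles in total.

2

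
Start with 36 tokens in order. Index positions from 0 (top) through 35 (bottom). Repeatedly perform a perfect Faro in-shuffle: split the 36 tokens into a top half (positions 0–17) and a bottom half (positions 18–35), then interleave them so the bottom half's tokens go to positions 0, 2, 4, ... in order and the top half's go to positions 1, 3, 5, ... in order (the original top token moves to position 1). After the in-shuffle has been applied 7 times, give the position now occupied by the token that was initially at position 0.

Track the token's position through each in-shuffle:
0 → 1 → 3 → 7 → 15 → 31 → 26 → 16

16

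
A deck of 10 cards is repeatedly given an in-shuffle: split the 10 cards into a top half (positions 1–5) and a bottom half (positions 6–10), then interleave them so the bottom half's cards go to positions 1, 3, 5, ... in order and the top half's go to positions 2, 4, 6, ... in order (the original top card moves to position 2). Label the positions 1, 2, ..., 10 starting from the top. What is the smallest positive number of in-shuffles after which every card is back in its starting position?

10

The in-shuffle permutes the 10 positions with cycle lengths [10].
Every card is home exactly when every cycle has completed a whole number of laps, i.e. after lcm(10) = 10 in-shuffles.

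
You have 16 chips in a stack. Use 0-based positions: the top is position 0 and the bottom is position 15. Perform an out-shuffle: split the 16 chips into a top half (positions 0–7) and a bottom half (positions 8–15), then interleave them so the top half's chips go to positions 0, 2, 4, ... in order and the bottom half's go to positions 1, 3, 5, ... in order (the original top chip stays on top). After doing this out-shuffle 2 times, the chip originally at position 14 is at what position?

Track the chip's position through each out-shuffle:
14 → 13 → 11

11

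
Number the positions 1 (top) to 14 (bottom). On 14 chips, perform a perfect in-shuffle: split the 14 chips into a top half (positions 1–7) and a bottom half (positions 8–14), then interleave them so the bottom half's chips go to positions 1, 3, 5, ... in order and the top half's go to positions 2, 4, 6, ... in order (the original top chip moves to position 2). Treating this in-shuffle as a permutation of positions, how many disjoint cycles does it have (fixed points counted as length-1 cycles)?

4

Trace each unvisited position around until it returns:
(1 2 4 8) (3 6 12 9) (5 10) (7 14 13 11)
4 cycles in total.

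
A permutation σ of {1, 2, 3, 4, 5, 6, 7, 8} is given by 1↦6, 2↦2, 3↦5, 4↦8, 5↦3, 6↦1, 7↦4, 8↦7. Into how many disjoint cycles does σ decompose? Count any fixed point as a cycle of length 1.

4

Cycle decomposition: (1 6) (2) (3 5) (4 8 7).
4 cycles.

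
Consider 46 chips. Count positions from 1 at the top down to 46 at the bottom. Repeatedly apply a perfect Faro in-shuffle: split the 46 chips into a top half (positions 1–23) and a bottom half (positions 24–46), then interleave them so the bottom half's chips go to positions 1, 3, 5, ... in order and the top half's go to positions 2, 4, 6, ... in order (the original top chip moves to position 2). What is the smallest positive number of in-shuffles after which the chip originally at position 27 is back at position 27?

23

Follow position 27 under repeated in-shuffles:
27 → 7 → 14 → 28 → 9 → 18 → 36 → 25 → ... → 27 (length 23)
It first returns after 23 in-shuffles.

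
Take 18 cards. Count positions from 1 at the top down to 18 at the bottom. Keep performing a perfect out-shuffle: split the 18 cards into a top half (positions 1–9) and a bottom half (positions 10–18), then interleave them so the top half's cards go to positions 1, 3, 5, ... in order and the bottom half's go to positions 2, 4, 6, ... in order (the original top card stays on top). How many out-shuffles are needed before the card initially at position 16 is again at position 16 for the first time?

Follow position 16 under repeated out-shuffles:
16 → 14 → 10 → 2 → 3 → 5 → 9 → 17 → 16
It first returns after 8 out-shuffles.

8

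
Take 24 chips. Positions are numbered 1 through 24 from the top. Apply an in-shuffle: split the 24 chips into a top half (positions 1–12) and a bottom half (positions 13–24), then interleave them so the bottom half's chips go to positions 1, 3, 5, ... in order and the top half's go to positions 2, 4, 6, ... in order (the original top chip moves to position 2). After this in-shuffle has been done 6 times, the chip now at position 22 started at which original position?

23

Work backwards from position 22, undoing one in-shuffle at a time:
22 ← 11 ← 18 ← 9 ← 17 ← 21 ← 23
So the chip now at position 22 started at position 23.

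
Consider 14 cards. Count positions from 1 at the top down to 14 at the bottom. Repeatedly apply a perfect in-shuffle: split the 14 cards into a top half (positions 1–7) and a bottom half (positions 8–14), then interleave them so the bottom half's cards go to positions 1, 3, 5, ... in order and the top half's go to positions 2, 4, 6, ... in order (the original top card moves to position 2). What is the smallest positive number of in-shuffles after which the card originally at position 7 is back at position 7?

4

Follow position 7 under repeated in-shuffles:
7 → 14 → 13 → 11 → 7
It first returns after 4 in-shuffles.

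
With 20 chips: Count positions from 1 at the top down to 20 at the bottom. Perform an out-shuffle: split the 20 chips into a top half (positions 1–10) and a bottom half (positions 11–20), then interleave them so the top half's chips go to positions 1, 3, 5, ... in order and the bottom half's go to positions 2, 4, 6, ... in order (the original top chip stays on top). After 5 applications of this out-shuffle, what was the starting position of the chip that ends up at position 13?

18

Work backwards from position 13, undoing one out-shuffle at a time:
13 ← 7 ← 4 ← 12 ← 16 ← 18
So the chip now at position 13 started at position 18.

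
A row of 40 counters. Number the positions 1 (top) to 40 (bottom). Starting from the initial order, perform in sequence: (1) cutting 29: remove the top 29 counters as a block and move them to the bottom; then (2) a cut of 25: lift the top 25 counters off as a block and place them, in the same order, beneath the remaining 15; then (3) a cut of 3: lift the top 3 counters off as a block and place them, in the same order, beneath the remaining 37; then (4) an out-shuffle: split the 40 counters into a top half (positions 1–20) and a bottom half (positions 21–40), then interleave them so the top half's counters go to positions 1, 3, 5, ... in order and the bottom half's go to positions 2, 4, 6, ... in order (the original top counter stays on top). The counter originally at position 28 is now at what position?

21

Track the counter from position 28 forward through each operation:
  after op 1 (cut 29): 28 → 39
  after op 2 (cut 25): 39 → 14
  after op 3 (cut 3): 14 → 11
  after op 4 (out-shuffle): 11 → 21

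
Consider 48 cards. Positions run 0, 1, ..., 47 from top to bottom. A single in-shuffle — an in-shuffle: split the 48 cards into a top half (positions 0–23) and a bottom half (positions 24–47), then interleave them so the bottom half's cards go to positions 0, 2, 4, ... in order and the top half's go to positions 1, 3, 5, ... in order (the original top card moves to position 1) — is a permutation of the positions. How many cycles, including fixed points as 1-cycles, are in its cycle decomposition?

4

Trace each unvisited position around until it returns:
(0 1 3 7 15 31 ... len 21) (2 5 11 23 47 46 ... len 21) (6 13 27) (20 41 34)
4 cycles in total.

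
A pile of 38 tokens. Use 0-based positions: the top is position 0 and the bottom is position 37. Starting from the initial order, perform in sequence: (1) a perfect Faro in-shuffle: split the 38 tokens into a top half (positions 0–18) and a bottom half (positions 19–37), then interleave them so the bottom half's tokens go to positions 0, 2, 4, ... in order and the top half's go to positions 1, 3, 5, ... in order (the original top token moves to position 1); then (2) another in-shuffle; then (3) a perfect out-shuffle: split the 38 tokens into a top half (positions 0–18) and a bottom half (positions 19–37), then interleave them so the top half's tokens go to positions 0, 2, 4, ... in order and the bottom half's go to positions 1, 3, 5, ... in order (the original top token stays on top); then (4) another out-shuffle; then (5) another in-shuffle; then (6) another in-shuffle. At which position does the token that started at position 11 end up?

14

Track the token from position 11 forward through each operation:
  after op 1 (in-shuffle): 11 → 23
  after op 2 (in-shuffle): 23 → 8
  after op 3 (out-shuffle): 8 → 16
  after op 4 (out-shuffle): 16 → 32
  after op 5 (in-shuffle): 32 → 26
  after op 6 (in-shuffle): 26 → 14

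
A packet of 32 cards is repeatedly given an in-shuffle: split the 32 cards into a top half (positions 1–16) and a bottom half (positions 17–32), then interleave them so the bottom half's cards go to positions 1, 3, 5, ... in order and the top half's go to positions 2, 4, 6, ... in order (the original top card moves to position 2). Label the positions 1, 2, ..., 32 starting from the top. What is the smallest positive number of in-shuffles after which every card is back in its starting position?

10

The in-shuffle permutes the 32 positions with cycle lengths [2, 10, 10, 10].
Every card is home exactly when every cycle has completed a whole number of laps, i.e. after lcm(2, 10) = 10 in-shuffles.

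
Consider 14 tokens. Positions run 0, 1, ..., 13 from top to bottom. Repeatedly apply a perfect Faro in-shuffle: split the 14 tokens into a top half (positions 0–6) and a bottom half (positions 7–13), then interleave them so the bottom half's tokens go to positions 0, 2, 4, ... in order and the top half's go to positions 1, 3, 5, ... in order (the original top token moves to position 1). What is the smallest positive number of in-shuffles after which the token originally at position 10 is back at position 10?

4

Follow position 10 under repeated in-shuffles:
10 → 6 → 13 → 12 → 10
It first returns after 4 in-shuffles.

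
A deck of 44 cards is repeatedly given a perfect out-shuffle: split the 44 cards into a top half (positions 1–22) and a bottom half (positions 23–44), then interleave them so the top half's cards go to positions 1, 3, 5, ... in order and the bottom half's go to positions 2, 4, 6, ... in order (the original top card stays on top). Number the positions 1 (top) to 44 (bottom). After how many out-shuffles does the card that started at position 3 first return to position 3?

14

Follow position 3 under repeated out-shuffles:
3 → 5 → 9 → 17 → 33 → 22 → 43 → 42 → 40 → 36 → 28 → 12 → 23 → 2 → 3
It first returns after 14 out-shuffles.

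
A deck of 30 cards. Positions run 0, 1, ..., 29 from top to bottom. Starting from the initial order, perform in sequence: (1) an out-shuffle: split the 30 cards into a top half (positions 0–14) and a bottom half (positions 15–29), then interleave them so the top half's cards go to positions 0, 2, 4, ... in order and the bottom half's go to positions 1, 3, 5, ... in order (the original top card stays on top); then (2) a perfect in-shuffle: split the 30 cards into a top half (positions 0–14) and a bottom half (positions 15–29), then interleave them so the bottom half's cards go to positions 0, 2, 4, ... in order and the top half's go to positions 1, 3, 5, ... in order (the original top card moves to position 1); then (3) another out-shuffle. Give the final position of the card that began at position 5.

Track the card from position 5 forward through each operation:
  after op 1 (out-shuffle): 5 → 10
  after op 2 (in-shuffle): 10 → 21
  after op 3 (out-shuffle): 21 → 13

13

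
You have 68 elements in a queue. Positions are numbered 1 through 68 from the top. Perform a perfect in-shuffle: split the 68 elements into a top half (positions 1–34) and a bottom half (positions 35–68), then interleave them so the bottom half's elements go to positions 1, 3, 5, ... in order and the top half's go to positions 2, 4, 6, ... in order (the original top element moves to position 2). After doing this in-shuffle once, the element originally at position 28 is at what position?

Track the element's position through each in-shuffle:
28 → 56

56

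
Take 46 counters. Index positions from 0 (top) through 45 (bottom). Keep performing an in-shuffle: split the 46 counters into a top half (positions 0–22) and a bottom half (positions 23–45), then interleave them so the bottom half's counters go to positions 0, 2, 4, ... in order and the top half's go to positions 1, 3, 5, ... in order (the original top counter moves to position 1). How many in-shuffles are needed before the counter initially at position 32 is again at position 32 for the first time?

Follow position 32 under repeated in-shuffles:
32 → 18 → 37 → 28 → 10 → 21 → 43 → 40 → ... → 32 (length 23)
It first returns after 23 in-shuffles.

23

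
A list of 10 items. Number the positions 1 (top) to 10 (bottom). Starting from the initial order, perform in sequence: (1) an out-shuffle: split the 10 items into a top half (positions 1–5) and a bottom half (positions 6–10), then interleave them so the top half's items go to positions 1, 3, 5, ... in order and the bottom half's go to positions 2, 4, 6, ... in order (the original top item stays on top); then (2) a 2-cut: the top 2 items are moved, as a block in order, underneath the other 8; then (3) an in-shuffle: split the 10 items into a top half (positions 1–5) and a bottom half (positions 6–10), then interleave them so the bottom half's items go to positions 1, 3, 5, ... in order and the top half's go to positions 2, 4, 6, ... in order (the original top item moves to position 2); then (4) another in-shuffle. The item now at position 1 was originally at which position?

Undo the operations in reverse order, starting from position 1:
  undo op 4 (in-shuffle, from bottom half): 1 ← 6
  undo op 3 (in-shuffle, from top half): 6 ← 3
  undo op 2 (cut 2): 3 ← 5
  undo op 1 (out-shuffle, from top half): 5 ← 3
So the item at position 1 came from original position 3.

3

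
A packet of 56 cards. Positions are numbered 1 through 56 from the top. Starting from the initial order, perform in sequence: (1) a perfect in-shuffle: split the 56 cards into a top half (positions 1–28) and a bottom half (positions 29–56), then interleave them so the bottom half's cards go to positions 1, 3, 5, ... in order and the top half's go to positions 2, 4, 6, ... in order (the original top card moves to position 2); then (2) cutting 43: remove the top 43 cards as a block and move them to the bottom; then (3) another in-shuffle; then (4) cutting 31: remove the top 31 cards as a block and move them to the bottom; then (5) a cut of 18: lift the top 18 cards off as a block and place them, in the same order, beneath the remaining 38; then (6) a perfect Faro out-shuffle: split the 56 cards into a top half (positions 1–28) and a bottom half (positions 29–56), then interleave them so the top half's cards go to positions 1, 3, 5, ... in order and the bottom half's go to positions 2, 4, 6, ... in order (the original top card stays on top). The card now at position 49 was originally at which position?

Undo the operations in reverse order, starting from position 49:
  undo op 6 (out-shuffle, from top half): 49 ← 25
  undo op 5 (cut 18): 25 ← 43
  undo op 4 (cut 31): 43 ← 18
  undo op 3 (in-shuffle, from top half): 18 ← 9
  undo op 2 (cut 43): 9 ← 52
  undo op 1 (in-shuffle, from top half): 52 ← 26
So the card at position 49 came from original position 26.

26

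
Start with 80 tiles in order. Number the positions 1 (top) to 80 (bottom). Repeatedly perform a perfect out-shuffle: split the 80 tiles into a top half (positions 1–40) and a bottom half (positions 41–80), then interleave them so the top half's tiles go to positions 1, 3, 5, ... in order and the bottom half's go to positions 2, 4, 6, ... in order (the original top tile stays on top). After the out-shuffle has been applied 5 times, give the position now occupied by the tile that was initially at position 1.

1

Position 1 is a fixed point of every out-shuffle, so the tile never moves.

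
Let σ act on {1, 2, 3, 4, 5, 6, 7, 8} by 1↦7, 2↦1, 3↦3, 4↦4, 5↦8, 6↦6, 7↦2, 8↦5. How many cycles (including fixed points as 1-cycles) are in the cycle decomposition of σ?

Cycle decomposition: (1 7 2) (3) (4) (5 8) (6).
5 cycles.

5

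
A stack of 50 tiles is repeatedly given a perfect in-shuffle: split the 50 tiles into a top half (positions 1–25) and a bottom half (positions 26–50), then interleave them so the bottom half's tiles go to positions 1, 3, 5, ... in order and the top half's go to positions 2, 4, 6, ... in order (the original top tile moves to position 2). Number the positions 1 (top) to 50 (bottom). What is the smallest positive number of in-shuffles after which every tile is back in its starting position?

The in-shuffle permutes the 50 positions with cycle lengths [2, 8, 8, 8, 8, 8, 8].
Every tile is home exactly when every cycle has completed a whole number of laps, i.e. after lcm(2, 8) = 8 in-shuffles.

8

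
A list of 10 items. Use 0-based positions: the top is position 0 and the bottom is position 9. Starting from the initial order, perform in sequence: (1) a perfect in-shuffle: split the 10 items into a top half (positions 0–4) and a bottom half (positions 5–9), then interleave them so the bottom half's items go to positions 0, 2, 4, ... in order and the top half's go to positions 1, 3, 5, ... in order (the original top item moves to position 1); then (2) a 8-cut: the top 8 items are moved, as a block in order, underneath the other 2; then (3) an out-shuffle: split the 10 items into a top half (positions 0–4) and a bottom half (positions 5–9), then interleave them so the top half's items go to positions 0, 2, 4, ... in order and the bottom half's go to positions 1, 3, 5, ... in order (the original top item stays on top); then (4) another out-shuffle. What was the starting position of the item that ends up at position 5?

Undo the operations in reverse order, starting from position 5:
  undo op 4 (out-shuffle, from bottom half): 5 ← 7
  undo op 3 (out-shuffle, from bottom half): 7 ← 8
  undo op 2 (cut 8): 8 ← 6
  undo op 1 (in-shuffle, from bottom half): 6 ← 8
So the item at position 5 came from original position 8.

8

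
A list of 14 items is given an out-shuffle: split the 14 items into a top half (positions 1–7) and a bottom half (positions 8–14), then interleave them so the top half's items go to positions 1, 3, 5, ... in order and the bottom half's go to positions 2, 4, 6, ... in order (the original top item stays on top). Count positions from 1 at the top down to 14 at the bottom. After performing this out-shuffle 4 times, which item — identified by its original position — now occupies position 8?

12

Work backwards from position 8, undoing one out-shuffle at a time:
8 ← 11 ← 6 ← 10 ← 12
So the item now at position 8 started at position 12.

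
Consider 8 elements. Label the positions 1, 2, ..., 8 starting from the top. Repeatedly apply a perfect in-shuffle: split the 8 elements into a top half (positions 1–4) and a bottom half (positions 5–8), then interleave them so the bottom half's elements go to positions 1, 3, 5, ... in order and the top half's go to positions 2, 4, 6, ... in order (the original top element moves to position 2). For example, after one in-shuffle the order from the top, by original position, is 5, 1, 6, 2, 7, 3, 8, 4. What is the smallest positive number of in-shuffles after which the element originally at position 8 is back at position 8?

Follow position 8 under repeated in-shuffles:
8 → 7 → 5 → 1 → 2 → 4 → 8
It first returns after 6 in-shuffles.

6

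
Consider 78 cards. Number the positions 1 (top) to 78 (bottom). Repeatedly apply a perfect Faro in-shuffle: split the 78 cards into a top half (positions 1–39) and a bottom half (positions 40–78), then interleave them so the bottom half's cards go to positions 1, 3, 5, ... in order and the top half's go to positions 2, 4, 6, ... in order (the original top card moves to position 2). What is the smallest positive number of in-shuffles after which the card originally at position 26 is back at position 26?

39

Follow position 26 under repeated in-shuffles:
26 → 52 → 25 → 50 → 21 → 42 → 5 → 10 → ... → 26 (length 39)
It first returns after 39 in-shuffles.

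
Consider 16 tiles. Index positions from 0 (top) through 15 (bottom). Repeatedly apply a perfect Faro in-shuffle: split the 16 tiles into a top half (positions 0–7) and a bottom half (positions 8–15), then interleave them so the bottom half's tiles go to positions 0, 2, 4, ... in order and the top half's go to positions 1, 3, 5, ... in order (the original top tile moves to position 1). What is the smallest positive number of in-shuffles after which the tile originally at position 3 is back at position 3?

Follow position 3 under repeated in-shuffles:
3 → 7 → 15 → 14 → 12 → 8 → 0 → 1 → 3
It first returns after 8 in-shuffles.

8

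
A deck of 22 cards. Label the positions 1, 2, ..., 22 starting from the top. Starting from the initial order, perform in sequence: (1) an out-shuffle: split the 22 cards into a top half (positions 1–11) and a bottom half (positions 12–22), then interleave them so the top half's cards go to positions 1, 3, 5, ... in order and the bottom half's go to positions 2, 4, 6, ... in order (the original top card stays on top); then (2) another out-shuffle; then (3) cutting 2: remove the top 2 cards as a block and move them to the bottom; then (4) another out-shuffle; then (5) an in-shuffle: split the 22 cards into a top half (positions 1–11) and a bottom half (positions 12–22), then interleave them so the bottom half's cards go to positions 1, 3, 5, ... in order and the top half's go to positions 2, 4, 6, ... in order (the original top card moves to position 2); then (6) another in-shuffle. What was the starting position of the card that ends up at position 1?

10

Undo the operations in reverse order, starting from position 1:
  undo op 6 (in-shuffle, from bottom half): 1 ← 12
  undo op 5 (in-shuffle, from top half): 12 ← 6
  undo op 4 (out-shuffle, from bottom half): 6 ← 14
  undo op 3 (cut 2): 14 ← 16
  undo op 2 (out-shuffle, from bottom half): 16 ← 19
  undo op 1 (out-shuffle, from top half): 19 ← 10
So the card at position 1 came from original position 10.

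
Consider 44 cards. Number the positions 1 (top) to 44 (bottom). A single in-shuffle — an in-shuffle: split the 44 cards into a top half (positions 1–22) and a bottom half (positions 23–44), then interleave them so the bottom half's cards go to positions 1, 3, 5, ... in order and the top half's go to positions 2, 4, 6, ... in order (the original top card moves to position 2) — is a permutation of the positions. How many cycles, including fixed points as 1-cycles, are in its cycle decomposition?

Trace each unvisited position around until it returns:
(1 2 4 8 16 32 ... len 12) (3 6 12 24) (5 10 20 40 35 25) (7 14 28 11 22 44 ... len 12) (9 18 36 27) (15 30) (21 42 39 33)
7 cycles in total.

7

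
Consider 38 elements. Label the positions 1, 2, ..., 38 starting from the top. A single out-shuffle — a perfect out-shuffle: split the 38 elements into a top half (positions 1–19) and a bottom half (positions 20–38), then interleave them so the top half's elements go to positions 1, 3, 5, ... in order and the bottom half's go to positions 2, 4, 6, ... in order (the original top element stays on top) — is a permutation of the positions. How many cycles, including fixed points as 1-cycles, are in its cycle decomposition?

3

Trace each unvisited position around until it returns:
(1) (2 3 5 9 17 33 ... len 36) (38)
3 cycles in total.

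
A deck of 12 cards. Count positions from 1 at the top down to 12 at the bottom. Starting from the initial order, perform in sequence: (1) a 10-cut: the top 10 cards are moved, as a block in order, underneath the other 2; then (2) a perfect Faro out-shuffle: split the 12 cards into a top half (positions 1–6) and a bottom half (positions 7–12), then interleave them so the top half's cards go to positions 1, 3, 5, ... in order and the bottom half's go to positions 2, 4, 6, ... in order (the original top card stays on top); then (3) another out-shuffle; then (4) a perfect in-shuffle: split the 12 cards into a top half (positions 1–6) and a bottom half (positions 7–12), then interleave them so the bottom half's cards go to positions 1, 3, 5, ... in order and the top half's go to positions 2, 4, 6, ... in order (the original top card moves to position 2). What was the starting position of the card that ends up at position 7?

Undo the operations in reverse order, starting from position 7:
  undo op 4 (in-shuffle, from bottom half): 7 ← 10
  undo op 3 (out-shuffle, from bottom half): 10 ← 11
  undo op 2 (out-shuffle, from top half): 11 ← 6
  undo op 1 (cut 10): 6 ← 4
So the card at position 7 came from original position 4.

4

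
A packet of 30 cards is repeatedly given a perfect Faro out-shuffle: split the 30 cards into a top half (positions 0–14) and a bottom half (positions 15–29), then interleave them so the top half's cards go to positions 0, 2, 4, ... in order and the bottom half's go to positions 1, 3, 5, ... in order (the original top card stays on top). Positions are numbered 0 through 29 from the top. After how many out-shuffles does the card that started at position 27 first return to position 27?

Follow position 27 under repeated out-shuffles:
27 → 25 → 21 → 13 → 26 → 23 → 17 → 5 → ... → 27 (length 28)
It first returns after 28 out-shuffles.

28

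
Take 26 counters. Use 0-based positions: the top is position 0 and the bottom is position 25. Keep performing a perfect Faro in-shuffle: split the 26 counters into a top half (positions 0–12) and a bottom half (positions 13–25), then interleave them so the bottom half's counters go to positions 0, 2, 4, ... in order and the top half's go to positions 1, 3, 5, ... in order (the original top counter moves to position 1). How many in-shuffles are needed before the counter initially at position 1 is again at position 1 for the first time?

18

Follow position 1 under repeated in-shuffles:
1 → 3 → 7 → 15 → 4 → 9 → 19 → 12 → 25 → 24 → 22 → 18 → 10 → 21 → 16 → 6 → 13 → 0 → 1
It first returns after 18 in-shuffles.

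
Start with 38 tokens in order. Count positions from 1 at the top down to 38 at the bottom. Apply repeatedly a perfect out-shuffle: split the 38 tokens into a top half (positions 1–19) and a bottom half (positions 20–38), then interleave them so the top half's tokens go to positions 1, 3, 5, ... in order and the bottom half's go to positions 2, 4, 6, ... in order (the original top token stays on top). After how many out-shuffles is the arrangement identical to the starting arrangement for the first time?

The out-shuffle permutes the 38 positions with cycle lengths [1, 1, 36].
Every token is home exactly when every cycle has completed a whole number of laps, i.e. after lcm(1, 36) = 36 out-shuffles.

36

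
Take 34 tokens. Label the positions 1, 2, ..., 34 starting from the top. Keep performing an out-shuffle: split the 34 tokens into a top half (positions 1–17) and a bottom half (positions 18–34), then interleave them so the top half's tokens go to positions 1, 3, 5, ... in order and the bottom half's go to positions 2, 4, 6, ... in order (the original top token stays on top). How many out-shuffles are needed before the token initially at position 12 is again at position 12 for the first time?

Follow position 12 under repeated out-shuffles:
12 → 23 → 12
It first returns after 2 out-shuffles.

2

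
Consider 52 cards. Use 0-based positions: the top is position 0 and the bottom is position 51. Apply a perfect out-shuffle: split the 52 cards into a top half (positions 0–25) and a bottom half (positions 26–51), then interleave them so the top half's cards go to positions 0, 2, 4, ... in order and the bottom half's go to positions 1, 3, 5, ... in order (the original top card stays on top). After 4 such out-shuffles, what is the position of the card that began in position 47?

Track the card's position through each out-shuffle:
47 → 43 → 35 → 19 → 38

38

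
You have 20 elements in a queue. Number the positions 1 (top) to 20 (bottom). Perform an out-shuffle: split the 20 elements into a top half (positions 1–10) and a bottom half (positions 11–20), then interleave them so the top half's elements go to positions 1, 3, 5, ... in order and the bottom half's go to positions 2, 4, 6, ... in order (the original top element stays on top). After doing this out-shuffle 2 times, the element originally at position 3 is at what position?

Track the element's position through each out-shuffle:
3 → 5 → 9

9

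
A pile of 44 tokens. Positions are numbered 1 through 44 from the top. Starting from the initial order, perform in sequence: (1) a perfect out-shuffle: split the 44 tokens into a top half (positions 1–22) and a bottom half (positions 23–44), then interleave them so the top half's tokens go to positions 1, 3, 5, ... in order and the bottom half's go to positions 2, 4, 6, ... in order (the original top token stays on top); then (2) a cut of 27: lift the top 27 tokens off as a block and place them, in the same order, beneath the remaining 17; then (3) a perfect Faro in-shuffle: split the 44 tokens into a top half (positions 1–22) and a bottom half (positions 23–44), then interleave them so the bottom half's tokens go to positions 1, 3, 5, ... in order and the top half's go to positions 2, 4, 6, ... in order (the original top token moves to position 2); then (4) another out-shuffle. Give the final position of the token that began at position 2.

36

Track the token from position 2 forward through each operation:
  after op 1 (out-shuffle): 2 → 3
  after op 2 (cut 27): 3 → 20
  after op 3 (in-shuffle): 20 → 40
  after op 4 (out-shuffle): 40 → 36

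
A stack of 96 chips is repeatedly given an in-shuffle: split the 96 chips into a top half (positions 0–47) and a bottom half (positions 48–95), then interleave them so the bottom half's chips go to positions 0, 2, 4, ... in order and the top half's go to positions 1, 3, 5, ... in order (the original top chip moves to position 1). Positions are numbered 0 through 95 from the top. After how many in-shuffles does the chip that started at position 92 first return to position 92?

48

Follow position 92 under repeated in-shuffles:
92 → 88 → 80 → 64 → 32 → 65 → 34 → 69 → ... → 92 (length 48)
It first returns after 48 in-shuffles.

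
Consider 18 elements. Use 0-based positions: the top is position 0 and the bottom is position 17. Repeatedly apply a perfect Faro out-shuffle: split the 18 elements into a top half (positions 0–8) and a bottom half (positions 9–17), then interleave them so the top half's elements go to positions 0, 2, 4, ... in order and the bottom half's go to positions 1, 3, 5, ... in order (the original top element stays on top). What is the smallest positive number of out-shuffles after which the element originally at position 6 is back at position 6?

Follow position 6 under repeated out-shuffles:
6 → 12 → 7 → 14 → 11 → 5 → 10 → 3 → 6
It first returns after 8 out-shuffles.

8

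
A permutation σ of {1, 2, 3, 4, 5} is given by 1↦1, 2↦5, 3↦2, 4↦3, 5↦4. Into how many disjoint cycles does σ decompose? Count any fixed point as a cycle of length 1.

Cycle decomposition: (1) (2 5 4 3).
2 cycles.

2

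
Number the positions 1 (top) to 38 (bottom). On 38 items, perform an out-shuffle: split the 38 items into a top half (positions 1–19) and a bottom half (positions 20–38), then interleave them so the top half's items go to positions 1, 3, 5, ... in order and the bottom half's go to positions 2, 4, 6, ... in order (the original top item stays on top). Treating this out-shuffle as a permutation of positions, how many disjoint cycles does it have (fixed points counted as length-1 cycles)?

Trace each unvisited position around until it returns:
(1) (2 3 5 9 17 33 ... len 36) (38)
3 cycles in total.

3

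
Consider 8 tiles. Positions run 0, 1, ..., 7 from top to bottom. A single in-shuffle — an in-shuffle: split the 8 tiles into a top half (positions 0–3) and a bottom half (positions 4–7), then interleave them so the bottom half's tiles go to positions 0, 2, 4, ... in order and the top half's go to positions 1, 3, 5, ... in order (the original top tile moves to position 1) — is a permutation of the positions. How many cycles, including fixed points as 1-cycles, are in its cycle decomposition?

2

Trace each unvisited position around until it returns:
(0 1 3 7 6 4) (2 5)
2 cycles in total.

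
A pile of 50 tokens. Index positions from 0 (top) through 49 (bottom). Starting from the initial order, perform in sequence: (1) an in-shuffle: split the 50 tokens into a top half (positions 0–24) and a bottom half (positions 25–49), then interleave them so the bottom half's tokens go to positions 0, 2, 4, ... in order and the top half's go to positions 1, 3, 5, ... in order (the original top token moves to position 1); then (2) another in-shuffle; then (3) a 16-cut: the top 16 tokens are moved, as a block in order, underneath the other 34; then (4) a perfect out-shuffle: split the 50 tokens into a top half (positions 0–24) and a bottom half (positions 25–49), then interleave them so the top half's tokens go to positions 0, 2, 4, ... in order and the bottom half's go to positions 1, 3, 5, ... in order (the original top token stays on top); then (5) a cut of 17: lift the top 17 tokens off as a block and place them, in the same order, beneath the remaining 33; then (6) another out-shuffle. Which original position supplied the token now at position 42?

Undo the operations in reverse order, starting from position 42:
  undo op 6 (out-shuffle, from top half): 42 ← 21
  undo op 5 (cut 17): 21 ← 38
  undo op 4 (out-shuffle, from top half): 38 ← 19
  undo op 3 (cut 16): 19 ← 35
  undo op 2 (in-shuffle, from top half): 35 ← 17
  undo op 1 (in-shuffle, from top half): 17 ← 8
So the token at position 42 came from original position 8.

8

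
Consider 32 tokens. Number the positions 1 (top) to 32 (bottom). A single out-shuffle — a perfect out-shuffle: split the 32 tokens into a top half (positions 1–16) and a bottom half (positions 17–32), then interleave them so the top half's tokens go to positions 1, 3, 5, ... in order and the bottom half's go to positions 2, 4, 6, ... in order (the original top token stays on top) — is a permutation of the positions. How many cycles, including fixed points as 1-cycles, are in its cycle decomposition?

8

Trace each unvisited position around until it returns:
(1) (2 3 5 9 17) (4 7 13 25 18) (6 11 21 10 19) (8 15 29 26 20) (12 23 14 27 22) (16 31 30 28 24) (32)
8 cycles in total.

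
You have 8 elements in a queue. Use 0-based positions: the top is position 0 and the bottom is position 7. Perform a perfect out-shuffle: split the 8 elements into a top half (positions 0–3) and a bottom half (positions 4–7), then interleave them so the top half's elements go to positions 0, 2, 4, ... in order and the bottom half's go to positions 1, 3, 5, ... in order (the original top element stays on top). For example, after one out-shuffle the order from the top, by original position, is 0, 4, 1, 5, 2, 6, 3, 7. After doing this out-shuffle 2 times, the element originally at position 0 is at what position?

Position 0 is a fixed point of every out-shuffle, so the element never moves.

0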